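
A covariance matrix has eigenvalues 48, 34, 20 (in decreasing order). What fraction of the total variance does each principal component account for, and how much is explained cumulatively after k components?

Step 1 — total variance = trace(Sigma) = Σ λ_i = 48 + 34 + 20 = 102.

Step 2 — fraction explained by component i = λ_i / Σ λ:
  PC1: 48/102 = 0.4706
  PC2: 34/102 = 0.3333
  PC3: 20/102 = 0.1961

Step 3 — cumulative fraction after k components = (λ_1 + ... + λ_k) / Σ λ:
  k = 1: 48/102 = 0.4706
  k = 2: (48 + 34)/102 = 82/102 = 0.8039
  k = 3: (48 + 34 + 20)/102 = 102/102 = 1

Summary (fraction, with percent):

explained: PC1 0.4706 (47.06%), PC2 0.3333 (33.33%), PC3 0.1961 (19.61%);  cumulative: 0.4706, 0.8039, 1


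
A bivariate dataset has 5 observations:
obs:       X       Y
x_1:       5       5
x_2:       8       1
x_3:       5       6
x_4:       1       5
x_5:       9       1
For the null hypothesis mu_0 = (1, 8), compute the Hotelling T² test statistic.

Step 1 — sample mean vector:
  mean(X) = (5 + 8 + 5 + 1 + 9) / 5 = 28/5 = 5.6
  mean(Y) = (5 + 1 + 6 + 5 + 1) / 5 = 18/5 = 3.6
  x̄ = (5.6, 3.6),  deviation x̄ - mu_0 = (5.6, 3.6) - (1, 8) = (4.6, -4.4).

Step 2 — sample covariance matrix, S[i,j] = (1/(n-1)) · Σ_k (x_{k,i} - mean_i) · (x_{k,j} - mean_j), divisor n-1 = 4:
  S[X,X] = ((-0.6)·(-0.6) + (2.4)·(2.4) + (-0.6)·(-0.6) + (-4.6)·(-4.6) + (3.4)·(3.4)) / 4 = 39.2/4 = 9.8
  S[X,Y] = ((-0.6)·(1.4) + (2.4)·(-2.6) + (-0.6)·(2.4) + (-4.6)·(1.4) + (3.4)·(-2.6)) / 4 = -23.8/4 = -5.95
  S[Y,Y] = ((1.4)·(1.4) + (-2.6)·(-2.6) + (2.4)·(2.4) + (1.4)·(1.4) + (-2.6)·(-2.6)) / 4 = 23.2/4 = 5.8
  S = [[9.8, -5.95],
 [-5.95, 5.8]].

Step 3 — invert S. det(S) = 9.8·5.8 - (-5.95)² = 21.4375.
  S^{-1} = (1/det) · [[d, -b], [-b, a]] = [[0.2706, 0.2776],
 [0.2776, 0.4571]].

Step 4 — quadratic form (x̄ - mu_0)^T · S^{-1} · (x̄ - mu_0):
  S^{-1} · (x̄ - mu_0) = (0.0233, -0.7347),
  (x̄ - mu_0)^T · [...] = (4.6)·(0.0233) + (-4.4)·(-0.7347) = 3.3399.

Step 5 — scale by n: T² = 5 · 3.3399 = 16.6997.

T² ≈ 16.6997


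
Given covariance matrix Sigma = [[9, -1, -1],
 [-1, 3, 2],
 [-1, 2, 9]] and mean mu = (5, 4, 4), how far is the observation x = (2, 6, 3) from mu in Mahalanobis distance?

Step 1 — centre the observation: (x - mu) = (-3, 2, -1).

Step 2 — invert Sigma (cofactor / det for 3×3, or solve directly):
  Sigma^{-1} = [[0.1156, 0.0352, 0.005],
 [0.0352, 0.402, -0.0854],
 [0.005, -0.0854, 0.1307]].

Step 3 — form the quadratic (x - mu)^T · Sigma^{-1} · (x - mu):
  Sigma^{-1} · (x - mu) = (-0.2814, 0.7839, -0.3166).
  (x - mu)^T · [Sigma^{-1} · (x - mu)] = (-3)·(-0.2814) + (2)·(0.7839) + (-1)·(-0.3166) = 2.7286.

Step 4 — take square root: d = √(2.7286) ≈ 1.6519.

d(x, mu) = √(2.7286) ≈ 1.6519


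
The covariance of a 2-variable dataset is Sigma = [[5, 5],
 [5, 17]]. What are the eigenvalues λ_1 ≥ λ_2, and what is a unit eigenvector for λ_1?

Step 1 — characteristic polynomial of 2×2 Sigma:
  det(Sigma - λI) = λ² - trace · λ + det = 0.
  trace = 5 + 17 = 22, det = 5·17 - (5)² = 60.
Step 2 — discriminant:
  Δ = trace² - 4·det = 484 - 240 = 244.
Step 3 — eigenvalues:
  λ = (trace ± √Δ)/2 = (22 ± 15.6205)/2,
  λ_1 = 18.8102,  λ_2 = 3.1898.

Step 4 — unit eigenvector for λ_1: solve (Sigma - λ_1 I)v = 0. First row:
  (5 - 18.8102)·v_x + (5)·v_y = 0, i.e. (-13.8102)·v_x + (5)·v_y = 0,
  so v ∝ (b, λ_1 - a) = (5, 13.8102) = u.
  ||u|| = √((5)² + (13.8102)²) = √(215.723) ≈ 14.6875,
  v_1 = u/||u|| ≈ (0.3404, 0.9403) (||v_1|| = 1).

λ_1 = 18.8102,  λ_2 = 3.1898;  v_1 ≈ (0.3404, 0.9403)


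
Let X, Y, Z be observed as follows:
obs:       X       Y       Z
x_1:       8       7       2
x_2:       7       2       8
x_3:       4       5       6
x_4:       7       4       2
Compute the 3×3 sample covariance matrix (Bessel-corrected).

Step 1 — column means:
  mean(X) = (8 + 7 + 4 + 7) / 4 = 26/4 = 6.5
  mean(Y) = (7 + 2 + 5 + 4) / 4 = 18/4 = 4.5
  mean(Z) = (2 + 8 + 6 + 2) / 4 = 18/4 = 4.5

Step 2 — sample covariance S[i,j] = (1/(n-1)) · Σ_k (x_{k,i} - mean_i) · (x_{k,j} - mean_j), with n-1 = 3.
  S[X,X] = ((1.5)·(1.5) + (0.5)·(0.5) + (-2.5)·(-2.5) + (0.5)·(0.5)) / 3 = 9/3 = 3
  S[X,Y] = ((1.5)·(2.5) + (0.5)·(-2.5) + (-2.5)·(0.5) + (0.5)·(-0.5)) / 3 = 1/3 = 0.3333
  S[X,Z] = ((1.5)·(-2.5) + (0.5)·(3.5) + (-2.5)·(1.5) + (0.5)·(-2.5)) / 3 = -7/3 = -2.3333
  S[Y,Y] = ((2.5)·(2.5) + (-2.5)·(-2.5) + (0.5)·(0.5) + (-0.5)·(-0.5)) / 3 = 13/3 = 4.3333
  S[Y,Z] = ((2.5)·(-2.5) + (-2.5)·(3.5) + (0.5)·(1.5) + (-0.5)·(-2.5)) / 3 = -13/3 = -4.3333
  S[Z,Z] = ((-2.5)·(-2.5) + (3.5)·(3.5) + (1.5)·(1.5) + (-2.5)·(-2.5)) / 3 = 27/3 = 9

S is symmetric (S[j,i] = S[i,j]). Assembling:

S = [[3, 0.3333, -2.3333],
 [0.3333, 4.3333, -4.3333],
 [-2.3333, -4.3333, 9]]


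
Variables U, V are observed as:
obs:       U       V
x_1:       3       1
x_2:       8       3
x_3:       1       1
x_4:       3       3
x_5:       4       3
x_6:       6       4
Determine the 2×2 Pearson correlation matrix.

Step 1 — column means:
  mean(U) = (3 + 8 + 1 + 3 + 4 + 6) / 6 = 25/6 = 4.1667
  mean(V) = (1 + 3 + 1 + 3 + 3 + 4) / 6 = 15/6 = 2.5

Step 2 — sample variances and covariances s[i,j] = (1/(n-1)) · Σ_k (x_{k,i} - mean_i) · (x_{k,j} - mean_j), with n-1 = 5:
  s[U,U] = ((-1.1667)·(-1.1667) + (3.8333)·(3.8333) + (-3.1667)·(-3.1667) + (-1.1667)·(-1.1667) + (-0.1667)·(-0.1667) + (1.8333)·(1.8333)) / 5 = 30.8333/5 = 6.1667
  s[U,V] = ((-1.1667)·(-1.5) + (3.8333)·(0.5) + (-3.1667)·(-1.5) + (-1.1667)·(0.5) + (-0.1667)·(0.5) + (1.8333)·(1.5)) / 5 = 10.5/5 = 2.1
  s[V,V] = ((-1.5)·(-1.5) + (0.5)·(0.5) + (-1.5)·(-1.5) + (0.5)·(0.5) + (0.5)·(0.5) + (1.5)·(1.5)) / 5 = 7.5/5 = 1.5
  Sample standard deviations s_i = √(s[i,i]):
  s(U) = √(6.1667) = 2.4833
  s(V) = √(1.5) = 1.2247

Step 3 — r_{ij} = s_{ij} / (s_i · s_j):
  r[U,U] = 1 (diagonal).
  r[U,V] = 2.1 / (2.4833 · 1.2247) = 2.1 / 3.0414 = 0.6905
  r[V,V] = 1 (diagonal).

R is symmetric with unit diagonal. Assembling:

R = [[1, 0.6905],
 [0.6905, 1]]


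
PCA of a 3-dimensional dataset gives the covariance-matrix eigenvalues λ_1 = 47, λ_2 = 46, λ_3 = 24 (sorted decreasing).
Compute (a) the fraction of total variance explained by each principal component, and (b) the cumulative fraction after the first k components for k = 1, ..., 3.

Step 1 — total variance = trace(Sigma) = Σ λ_i = 47 + 46 + 24 = 117.

Step 2 — fraction explained by component i = λ_i / Σ λ:
  PC1: 47/117 = 0.4017
  PC2: 46/117 = 0.3932
  PC3: 24/117 = 0.2051

Step 3 — cumulative fraction after k components = (λ_1 + ... + λ_k) / Σ λ:
  k = 1: 47/117 = 0.4017
  k = 2: (47 + 46)/117 = 93/117 = 0.7949
  k = 3: (47 + 46 + 24)/117 = 117/117 = 1

Summary (fraction, with percent):

explained: PC1 0.4017 (40.17%), PC2 0.3932 (39.32%), PC3 0.2051 (20.51%);  cumulative: 0.4017, 0.7949, 1


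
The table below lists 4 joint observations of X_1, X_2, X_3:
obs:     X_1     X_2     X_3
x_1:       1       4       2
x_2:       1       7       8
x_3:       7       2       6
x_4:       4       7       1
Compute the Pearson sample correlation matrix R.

Step 1 — column means:
  mean(X_1) = (1 + 1 + 7 + 4) / 4 = 13/4 = 3.25
  mean(X_2) = (4 + 7 + 2 + 7) / 4 = 20/4 = 5
  mean(X_3) = (2 + 8 + 6 + 1) / 4 = 17/4 = 4.25

Step 2 — sample variances and covariances s[i,j] = (1/(n-1)) · Σ_k (x_{k,i} - mean_i) · (x_{k,j} - mean_j), with n-1 = 3:
  s[X_1,X_1] = ((-2.25)·(-2.25) + (-2.25)·(-2.25) + (3.75)·(3.75) + (0.75)·(0.75)) / 3 = 24.75/3 = 8.25
  s[X_1,X_2] = ((-2.25)·(-1) + (-2.25)·(2) + (3.75)·(-3) + (0.75)·(2)) / 3 = -12/3 = -4
  s[X_1,X_3] = ((-2.25)·(-2.25) + (-2.25)·(3.75) + (3.75)·(1.75) + (0.75)·(-3.25)) / 3 = 0.75/3 = 0.25
  s[X_2,X_2] = ((-1)·(-1) + (2)·(2) + (-3)·(-3) + (2)·(2)) / 3 = 18/3 = 6
  s[X_2,X_3] = ((-1)·(-2.25) + (2)·(3.75) + (-3)·(1.75) + (2)·(-3.25)) / 3 = -2/3 = -0.6667
  s[X_3,X_3] = ((-2.25)·(-2.25) + (3.75)·(3.75) + (1.75)·(1.75) + (-3.25)·(-3.25)) / 3 = 32.75/3 = 10.9167
  Sample standard deviations s_i = √(s[i,i]):
  s(X_1) = √(8.25) = 2.8723
  s(X_2) = √(6) = 2.4495
  s(X_3) = √(10.9167) = 3.304

Step 3 — r_{ij} = s_{ij} / (s_i · s_j):
  r[X_1,X_1] = 1 (diagonal).
  r[X_1,X_2] = -4 / (2.8723 · 2.4495) = -4 / 7.0356 = -0.5685
  r[X_1,X_3] = 0.25 / (2.8723 · 3.304) = 0.25 / 9.4901 = 0.0263
  r[X_2,X_2] = 1 (diagonal).
  r[X_2,X_3] = -0.6667 / (2.4495 · 3.304) = -0.6667 / 8.0932 = -0.0824
  r[X_3,X_3] = 1 (diagonal).

R is symmetric with unit diagonal. Assembling:

R = [[1, -0.5685, 0.0263],
 [-0.5685, 1, -0.0824],
 [0.0263, -0.0824, 1]]


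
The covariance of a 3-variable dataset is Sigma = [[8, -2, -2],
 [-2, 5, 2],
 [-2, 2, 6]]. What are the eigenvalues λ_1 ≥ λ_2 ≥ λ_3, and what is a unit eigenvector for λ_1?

Step 1 — characteristic polynomial p(λ) = det(λI - Sigma) = λ³ - tr·λ² + c_1·λ - det, where tr = trace, c_1 = sum of the principal 2×2 minors, det = det(Sigma):
  tr = 8 + 5 + 6 = 19,
  c_1 = (8·5 - (-2)²) + (8·6 - (-2)²) + (5·6 - (2)²) = 36 + 44 + 26 = 106,
  det = 8·(5·6 - (2)²) - (-2)·((-2)·6 - (2)·(-2)) + (-2)·((-2)·(2) - 5·(-2)) = 8·(26) - (-2)·(-8) + (-2)·(6) = 180.
  So p(λ) = λ³ - 19λ² + 106λ - 180.
Step 2 — look for an integer root (rational root theorem: any rational root is an integer divisor of 180). Testing λ = 5:
  p(5) = 125 - 475 + 530 - 180 = 0  ✓
  Dividing out (λ - 5): p(λ) = (λ - 5)(λ² - 14λ + 36).
Step 3 — remaining eigenvalues from the quadratic λ² - 14λ + 36 = 0:
  Δ = 14² - 4·36 = 196 - 144 = 52,  λ = (14 ± √52)/2 = (14 ± 7.2111)/2 ≈ 10.6056 or 3.3944.
  Sorted: λ_1 = 10.6056,  λ_2 = 5,  λ_3 = 3.3944  (check: sum = 19 = tr ✓).

Step 4 — unit eigenvector for λ_1 ≈ 10.6056: v spans the null space of (Sigma - λ_1 I), whose rows are
  r_1 = (-2.6056, -2, -2),  r_2 = (-2, -5.6056, 2),  r_3 = (-2, 2, -4.6056).
  v is orthogonal to every row, so take v ∝ r_1 × r_2 = ((-2)·(2) - (-2)·(-5.6056), (-2)·(-2) - (-2.6056)·(2), (-2.6056)·(-5.6056) - (-2)·(-2)) ≈ (-15.2111, 9.2111, 10.6056).
  Rescale (multiply by -1 so the first nonzero entry is positive): u = (15.2111, -9.2111, -10.6056).
  ||u|| = √((15.2111)² + (-9.2111)² + (-10.6056)²) = √(428.6998) ≈ 20.7051,  v_1 = u/||u|| ≈ (0.7347, -0.4449, -0.5122) (||v_1|| = 1).

λ_1 = 10.6056,  λ_2 = 5,  λ_3 = 3.3944;  v_1 ≈ (0.7347, -0.4449, -0.5122)


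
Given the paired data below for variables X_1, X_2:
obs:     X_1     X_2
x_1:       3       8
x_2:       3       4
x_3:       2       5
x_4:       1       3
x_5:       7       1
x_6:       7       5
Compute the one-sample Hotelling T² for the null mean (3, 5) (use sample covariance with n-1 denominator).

Step 1 — sample mean vector:
  mean(X_1) = (3 + 3 + 2 + 1 + 7 + 7) / 6 = 23/6 = 3.8333
  mean(X_2) = (8 + 4 + 5 + 3 + 1 + 5) / 6 = 26/6 = 4.3333
  x̄ = (3.8333, 4.3333),  deviation x̄ - mu_0 = (3.8333, 4.3333) - (3, 5) = (0.8333, -0.6667).

Step 2 — sample covariance matrix, S[i,j] = (1/(n-1)) · Σ_k (x_{k,i} - mean_i) · (x_{k,j} - mean_j), divisor n-1 = 5:
  S[X_1,X_1] = ((-0.8333)·(-0.8333) + (-0.8333)·(-0.8333) + (-1.8333)·(-1.8333) + (-2.8333)·(-2.8333) + (3.1667)·(3.1667) + (3.1667)·(3.1667)) / 5 = 32.8333/5 = 6.5667
  S[X_1,X_2] = ((-0.8333)·(3.6667) + (-0.8333)·(-0.3333) + (-1.8333)·(0.6667) + (-2.8333)·(-1.3333) + (3.1667)·(-3.3333) + (3.1667)·(0.6667)) / 5 = -8.6667/5 = -1.7333
  S[X_2,X_2] = ((3.6667)·(3.6667) + (-0.3333)·(-0.3333) + (0.6667)·(0.6667) + (-1.3333)·(-1.3333) + (-3.3333)·(-3.3333) + (0.6667)·(0.6667)) / 5 = 27.3333/5 = 5.4667
  S = [[6.5667, -1.7333],
 [-1.7333, 5.4667]].

Step 3 — invert S. det(S) = 6.5667·5.4667 - (-1.7333)² = 32.8933.
  S^{-1} = (1/det) · [[d, -b], [-b, a]] = [[0.1662, 0.0527],
 [0.0527, 0.1996]].

Step 4 — quadratic form (x̄ - mu_0)^T · S^{-1} · (x̄ - mu_0):
  S^{-1} · (x̄ - mu_0) = (0.1034, -0.0892),
  (x̄ - mu_0)^T · [...] = (0.8333)·(0.1034) + (-0.6667)·(-0.0892) = 0.1456.

Step 5 — scale by n: T² = 6 · 0.1456 = 0.8735.

T² ≈ 0.8735


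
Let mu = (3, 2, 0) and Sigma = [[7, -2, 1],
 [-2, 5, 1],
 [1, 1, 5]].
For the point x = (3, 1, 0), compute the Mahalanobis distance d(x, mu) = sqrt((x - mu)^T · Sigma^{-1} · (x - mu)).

Step 1 — centre the observation: (x - mu) = (0, -1, 0).

Step 2 — invert Sigma (cofactor / det for 3×3, or solve directly):
  Sigma^{-1} = [[0.1727, 0.0791, -0.0504],
 [0.0791, 0.2446, -0.0647],
 [-0.0504, -0.0647, 0.223]].

Step 3 — form the quadratic (x - mu)^T · Sigma^{-1} · (x - mu):
  Sigma^{-1} · (x - mu) = (-0.0791, -0.2446, 0.0647).
  (x - mu)^T · [Sigma^{-1} · (x - mu)] = (0)·(-0.0791) + (-1)·(-0.2446) + (0)·(0.0647) = 0.2446.

Step 4 — take square root: d = √(0.2446) ≈ 0.4946.

d(x, mu) = √(0.2446) ≈ 0.4946


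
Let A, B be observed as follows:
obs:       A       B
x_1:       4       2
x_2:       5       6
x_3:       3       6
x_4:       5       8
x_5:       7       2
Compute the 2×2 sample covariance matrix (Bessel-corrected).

Step 1 — column means:
  mean(A) = (4 + 5 + 3 + 5 + 7) / 5 = 24/5 = 4.8
  mean(B) = (2 + 6 + 6 + 8 + 2) / 5 = 24/5 = 4.8

Step 2 — sample covariance S[i,j] = (1/(n-1)) · Σ_k (x_{k,i} - mean_i) · (x_{k,j} - mean_j), with n-1 = 4.
  S[A,A] = ((-0.8)·(-0.8) + (0.2)·(0.2) + (-1.8)·(-1.8) + (0.2)·(0.2) + (2.2)·(2.2)) / 4 = 8.8/4 = 2.2
  S[A,B] = ((-0.8)·(-2.8) + (0.2)·(1.2) + (-1.8)·(1.2) + (0.2)·(3.2) + (2.2)·(-2.8)) / 4 = -5.2/4 = -1.3
  S[B,B] = ((-2.8)·(-2.8) + (1.2)·(1.2) + (1.2)·(1.2) + (3.2)·(3.2) + (-2.8)·(-2.8)) / 4 = 28.8/4 = 7.2

S is symmetric (S[j,i] = S[i,j]). Assembling:

S = [[2.2, -1.3],
 [-1.3, 7.2]]


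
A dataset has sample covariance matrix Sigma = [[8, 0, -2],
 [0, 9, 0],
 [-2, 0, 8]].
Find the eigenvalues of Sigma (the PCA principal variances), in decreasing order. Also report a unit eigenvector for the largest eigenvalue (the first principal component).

Step 1 — characteristic polynomial p(λ) = det(λI - Sigma) = λ³ - tr·λ² + c_1·λ - det, where tr = trace, c_1 = sum of the principal 2×2 minors, det = det(Sigma):
  tr = 8 + 9 + 8 = 25,
  c_1 = (8·9 - (0)²) + (8·8 - (-2)²) + (9·8 - (0)²) = 72 + 60 + 72 = 204,
  det = 8·(9·8 - (0)²) - (0)·((0)·8 - (0)·(-2)) + (-2)·((0)·(0) - 9·(-2)) = 8·(72) - (0)·(0) + (-2)·(18) = 540.
  So p(λ) = λ³ - 25λ² + 204λ - 540.
Step 2 — look for an integer root (rational root theorem: any rational root is an integer divisor of 540). Testing λ = 6:
  p(6) = 216 - 900 + 1224 - 540 = 0  ✓
  Dividing out (λ - 6): p(λ) = (λ - 6)(λ² - 19λ + 90).
Step 3 — remaining eigenvalues from the quadratic λ² - 19λ + 90 = 0:
  Δ = 19² - 4·90 = 361 - 360 = 1,  λ = (19 ± √1)/2 = (19 ± 1)/2 = 10 or 9.
  Sorted: λ_1 = 10,  λ_2 = 9,  λ_3 = 6  (check: sum = 25 = tr ✓).

Step 4 — unit eigenvector for λ_1 = 10: v spans the null space of (Sigma - λ_1 I), whose rows are
  r_1 = (-2, 0, -2),  r_2 = (0, -1, 0),  r_3 = (-2, 0, -2).
  v is orthogonal to every row, so take v ∝ r_1 × r_2 = ((0)·(0) - (-2)·(-1), (-2)·(0) - (-2)·(0), (-2)·(-1) - (0)·(0)) = (-2, 0, 2).
  Rescale (divide by 2; multiply by -1 so the first nonzero entry is positive): u = (1, 0, -1).
  ||u|| = √((1)² + (0)² + (-1)²) = √(2) ≈ 1.4142,  v_1 = u/||u|| ≈ (0.7071, 0, -0.7071) (||v_1|| = 1).

λ_1 = 10,  λ_2 = 9,  λ_3 = 6;  v_1 ≈ (0.7071, 0, -0.7071)


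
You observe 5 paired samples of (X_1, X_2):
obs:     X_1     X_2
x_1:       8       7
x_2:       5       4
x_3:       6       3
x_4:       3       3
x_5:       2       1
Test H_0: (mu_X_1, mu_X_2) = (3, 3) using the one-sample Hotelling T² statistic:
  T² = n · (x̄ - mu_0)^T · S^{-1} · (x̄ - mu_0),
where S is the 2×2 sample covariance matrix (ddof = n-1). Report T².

Step 1 — sample mean vector:
  mean(X_1) = (8 + 5 + 6 + 3 + 2) / 5 = 24/5 = 4.8
  mean(X_2) = (7 + 4 + 3 + 3 + 1) / 5 = 18/5 = 3.6
  x̄ = (4.8, 3.6),  deviation x̄ - mu_0 = (4.8, 3.6) - (3, 3) = (1.8, 0.6).

Step 2 — sample covariance matrix, S[i,j] = (1/(n-1)) · Σ_k (x_{k,i} - mean_i) · (x_{k,j} - mean_j), divisor n-1 = 4:
  S[X_1,X_1] = ((3.2)·(3.2) + (0.2)·(0.2) + (1.2)·(1.2) + (-1.8)·(-1.8) + (-2.8)·(-2.8)) / 4 = 22.8/4 = 5.7
  S[X_1,X_2] = ((3.2)·(3.4) + (0.2)·(0.4) + (1.2)·(-0.6) + (-1.8)·(-0.6) + (-2.8)·(-2.6)) / 4 = 18.6/4 = 4.65
  S[X_2,X_2] = ((3.4)·(3.4) + (0.4)·(0.4) + (-0.6)·(-0.6) + (-0.6)·(-0.6) + (-2.6)·(-2.6)) / 4 = 19.2/4 = 4.8
  S = [[5.7, 4.65],
 [4.65, 4.8]].

Step 3 — invert S. det(S) = 5.7·4.8 - (4.65)² = 5.7375.
  S^{-1} = (1/det) · [[d, -b], [-b, a]] = [[0.8366, -0.8105],
 [-0.8105, 0.9935]].

Step 4 — quadratic form (x̄ - mu_0)^T · S^{-1} · (x̄ - mu_0):
  S^{-1} · (x̄ - mu_0) = (1.0196, -0.8627),
  (x̄ - mu_0)^T · [...] = (1.8)·(1.0196) + (0.6)·(-0.8627) = 1.3176.

Step 5 — scale by n: T² = 5 · 1.3176 = 6.5882.

T² ≈ 6.5882


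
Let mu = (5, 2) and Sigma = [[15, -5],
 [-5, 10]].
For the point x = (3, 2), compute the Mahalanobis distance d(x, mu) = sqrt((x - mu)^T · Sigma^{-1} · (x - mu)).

Step 1 — centre the observation: (x - mu) = (-2, 0).

Step 2 — invert Sigma. det(Sigma) = 15·10 - (-5)² = 125.
  Sigma^{-1} = (1/det) · [[d, -b], [-b, a]] = [[0.08, 0.04],
 [0.04, 0.12]].

Step 3 — form the quadratic (x - mu)^T · Sigma^{-1} · (x - mu):
  Sigma^{-1} · (x - mu) = (-0.16, -0.08).
  (x - mu)^T · [Sigma^{-1} · (x - mu)] = (-2)·(-0.16) + (0)·(-0.08) = 0.32.

Step 4 — take square root: d = √(0.32) ≈ 0.5657.

d(x, mu) = √(0.32) ≈ 0.5657


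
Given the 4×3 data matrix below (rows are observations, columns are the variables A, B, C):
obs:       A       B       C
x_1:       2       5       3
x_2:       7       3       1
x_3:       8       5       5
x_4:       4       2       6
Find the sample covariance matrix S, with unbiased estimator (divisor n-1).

Step 1 — column means:
  mean(A) = (2 + 7 + 8 + 4) / 4 = 21/4 = 5.25
  mean(B) = (5 + 3 + 5 + 2) / 4 = 15/4 = 3.75
  mean(C) = (3 + 1 + 5 + 6) / 4 = 15/4 = 3.75

Step 2 — sample covariance S[i,j] = (1/(n-1)) · Σ_k (x_{k,i} - mean_i) · (x_{k,j} - mean_j), with n-1 = 3.
  S[A,A] = ((-3.25)·(-3.25) + (1.75)·(1.75) + (2.75)·(2.75) + (-1.25)·(-1.25)) / 3 = 22.75/3 = 7.5833
  S[A,B] = ((-3.25)·(1.25) + (1.75)·(-0.75) + (2.75)·(1.25) + (-1.25)·(-1.75)) / 3 = 0.25/3 = 0.0833
  S[A,C] = ((-3.25)·(-0.75) + (1.75)·(-2.75) + (2.75)·(1.25) + (-1.25)·(2.25)) / 3 = -1.75/3 = -0.5833
  S[B,B] = ((1.25)·(1.25) + (-0.75)·(-0.75) + (1.25)·(1.25) + (-1.75)·(-1.75)) / 3 = 6.75/3 = 2.25
  S[B,C] = ((1.25)·(-0.75) + (-0.75)·(-2.75) + (1.25)·(1.25) + (-1.75)·(2.25)) / 3 = -1.25/3 = -0.4167
  S[C,C] = ((-0.75)·(-0.75) + (-2.75)·(-2.75) + (1.25)·(1.25) + (2.25)·(2.25)) / 3 = 14.75/3 = 4.9167

S is symmetric (S[j,i] = S[i,j]). Assembling:

S = [[7.5833, 0.0833, -0.5833],
 [0.0833, 2.25, -0.4167],
 [-0.5833, -0.4167, 4.9167]]


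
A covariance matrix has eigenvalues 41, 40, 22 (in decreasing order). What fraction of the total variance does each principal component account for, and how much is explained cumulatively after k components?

Step 1 — total variance = trace(Sigma) = Σ λ_i = 41 + 40 + 22 = 103.

Step 2 — fraction explained by component i = λ_i / Σ λ:
  PC1: 41/103 = 0.3981
  PC2: 40/103 = 0.3883
  PC3: 22/103 = 0.2136

Step 3 — cumulative fraction after k components = (λ_1 + ... + λ_k) / Σ λ:
  k = 1: 41/103 = 0.3981
  k = 2: (41 + 40)/103 = 81/103 = 0.7864
  k = 3: (41 + 40 + 22)/103 = 103/103 = 1

Summary (fraction, with percent):

explained: PC1 0.3981 (39.81%), PC2 0.3883 (38.83%), PC3 0.2136 (21.36%);  cumulative: 0.3981, 0.7864, 1


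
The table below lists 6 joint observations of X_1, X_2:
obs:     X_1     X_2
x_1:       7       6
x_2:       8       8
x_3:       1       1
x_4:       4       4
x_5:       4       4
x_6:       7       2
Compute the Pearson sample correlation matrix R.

Step 1 — column means:
  mean(X_1) = (7 + 8 + 1 + 4 + 4 + 7) / 6 = 31/6 = 5.1667
  mean(X_2) = (6 + 8 + 1 + 4 + 4 + 2) / 6 = 25/6 = 4.1667

Step 2 — sample variances and covariances s[i,j] = (1/(n-1)) · Σ_k (x_{k,i} - mean_i) · (x_{k,j} - mean_j), with n-1 = 5:
  s[X_1,X_1] = ((1.8333)·(1.8333) + (2.8333)·(2.8333) + (-4.1667)·(-4.1667) + (-1.1667)·(-1.1667) + (-1.1667)·(-1.1667) + (1.8333)·(1.8333)) / 5 = 34.8333/5 = 6.9667
  s[X_1,X_2] = ((1.8333)·(1.8333) + (2.8333)·(3.8333) + (-4.1667)·(-3.1667) + (-1.1667)·(-0.1667) + (-1.1667)·(-0.1667) + (1.8333)·(-2.1667)) / 5 = 23.8333/5 = 4.7667
  s[X_2,X_2] = ((1.8333)·(1.8333) + (3.8333)·(3.8333) + (-3.1667)·(-3.1667) + (-0.1667)·(-0.1667) + (-0.1667)·(-0.1667) + (-2.1667)·(-2.1667)) / 5 = 32.8333/5 = 6.5667
  Sample standard deviations s_i = √(s[i,i]):
  s(X_1) = √(6.9667) = 2.6394
  s(X_2) = √(6.5667) = 2.5626

Step 3 — r_{ij} = s_{ij} / (s_i · s_j):
  r[X_1,X_1] = 1 (diagonal).
  r[X_1,X_2] = 4.7667 / (2.6394 · 2.5626) = 4.7667 / 6.7637 = 0.7047
  r[X_2,X_2] = 1 (diagonal).

R is symmetric with unit diagonal. Assembling:

R = [[1, 0.7047],
 [0.7047, 1]]


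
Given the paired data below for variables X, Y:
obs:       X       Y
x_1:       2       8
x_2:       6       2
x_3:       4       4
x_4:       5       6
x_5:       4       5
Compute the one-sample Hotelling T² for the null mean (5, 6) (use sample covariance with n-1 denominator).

Step 1 — sample mean vector:
  mean(X) = (2 + 6 + 4 + 5 + 4) / 5 = 21/5 = 4.2
  mean(Y) = (8 + 2 + 4 + 6 + 5) / 5 = 25/5 = 5
  x̄ = (4.2, 5),  deviation x̄ - mu_0 = (4.2, 5) - (5, 6) = (-0.8, -1).

Step 2 — sample covariance matrix, S[i,j] = (1/(n-1)) · Σ_k (x_{k,i} - mean_i) · (x_{k,j} - mean_j), divisor n-1 = 4:
  S[X,X] = ((-2.2)·(-2.2) + (1.8)·(1.8) + (-0.2)·(-0.2) + (0.8)·(0.8) + (-0.2)·(-0.2)) / 4 = 8.8/4 = 2.2
  S[X,Y] = ((-2.2)·(3) + (1.8)·(-3) + (-0.2)·(-1) + (0.8)·(1) + (-0.2)·(0)) / 4 = -11/4 = -2.75
  S[Y,Y] = ((3)·(3) + (-3)·(-3) + (-1)·(-1) + (1)·(1) + (0)·(0)) / 4 = 20/4 = 5
  S = [[2.2, -2.75],
 [-2.75, 5]].

Step 3 — invert S. det(S) = 2.2·5 - (-2.75)² = 3.4375.
  S^{-1} = (1/det) · [[d, -b], [-b, a]] = [[1.4545, 0.8],
 [0.8, 0.64]].

Step 4 — quadratic form (x̄ - mu_0)^T · S^{-1} · (x̄ - mu_0):
  S^{-1} · (x̄ - mu_0) = (-1.9636, -1.28),
  (x̄ - mu_0)^T · [...] = (-0.8)·(-1.9636) + (-1)·(-1.28) = 2.8509.

Step 5 — scale by n: T² = 5 · 2.8509 = 14.2545.

T² ≈ 14.2545


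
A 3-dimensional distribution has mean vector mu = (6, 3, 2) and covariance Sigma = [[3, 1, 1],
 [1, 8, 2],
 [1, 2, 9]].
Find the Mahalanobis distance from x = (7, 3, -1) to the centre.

Step 1 — centre the observation: (x - mu) = (1, 0, -3).

Step 2 — invert Sigma (cofactor / det for 3×3, or solve directly):
  Sigma^{-1} = [[0.356, -0.0366, -0.0314],
 [-0.0366, 0.1361, -0.0262],
 [-0.0314, -0.0262, 0.1204]].

Step 3 — form the quadratic (x - mu)^T · Sigma^{-1} · (x - mu):
  Sigma^{-1} · (x - mu) = (0.4503, 0.0419, -0.3927).
  (x - mu)^T · [Sigma^{-1} · (x - mu)] = (1)·(0.4503) + (0)·(0.0419) + (-3)·(-0.3927) = 1.6283.

Step 4 — take square root: d = √(1.6283) ≈ 1.276.

d(x, mu) = √(1.6283) ≈ 1.276


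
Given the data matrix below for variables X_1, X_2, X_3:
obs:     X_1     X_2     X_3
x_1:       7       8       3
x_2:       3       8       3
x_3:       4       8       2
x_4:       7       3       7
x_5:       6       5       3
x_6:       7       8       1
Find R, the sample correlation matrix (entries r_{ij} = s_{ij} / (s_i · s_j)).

Step 1 — column means:
  mean(X_1) = (7 + 3 + 4 + 7 + 6 + 7) / 6 = 34/6 = 5.6667
  mean(X_2) = (8 + 8 + 8 + 3 + 5 + 8) / 6 = 40/6 = 6.6667
  mean(X_3) = (3 + 3 + 2 + 7 + 3 + 1) / 6 = 19/6 = 3.1667

Step 2 — sample variances and covariances s[i,j] = (1/(n-1)) · Σ_k (x_{k,i} - mean_i) · (x_{k,j} - mean_j), with n-1 = 5:
  s[X_1,X_1] = ((1.3333)·(1.3333) + (-2.6667)·(-2.6667) + (-1.6667)·(-1.6667) + (1.3333)·(1.3333) + (0.3333)·(0.3333) + (1.3333)·(1.3333)) / 5 = 15.3333/5 = 3.0667
  s[X_1,X_2] = ((1.3333)·(1.3333) + (-2.6667)·(1.3333) + (-1.6667)·(1.3333) + (1.3333)·(-3.6667) + (0.3333)·(-1.6667) + (1.3333)·(1.3333)) / 5 = -7.6667/5 = -1.5333
  s[X_1,X_3] = ((1.3333)·(-0.1667) + (-2.6667)·(-0.1667) + (-1.6667)·(-1.1667) + (1.3333)·(3.8333) + (0.3333)·(-0.1667) + (1.3333)·(-2.1667)) / 5 = 4.3333/5 = 0.8667
  s[X_2,X_2] = ((1.3333)·(1.3333) + (1.3333)·(1.3333) + (1.3333)·(1.3333) + (-3.6667)·(-3.6667) + (-1.6667)·(-1.6667) + (1.3333)·(1.3333)) / 5 = 23.3333/5 = 4.6667
  s[X_2,X_3] = ((1.3333)·(-0.1667) + (1.3333)·(-0.1667) + (1.3333)·(-1.1667) + (-3.6667)·(3.8333) + (-1.6667)·(-0.1667) + (1.3333)·(-2.1667)) / 5 = -18.6667/5 = -3.7333
  s[X_3,X_3] = ((-0.1667)·(-0.1667) + (-0.1667)·(-0.1667) + (-1.1667)·(-1.1667) + (3.8333)·(3.8333) + (-0.1667)·(-0.1667) + (-2.1667)·(-2.1667)) / 5 = 20.8333/5 = 4.1667
  Sample standard deviations s_i = √(s[i,i]):
  s(X_1) = √(3.0667) = 1.7512
  s(X_2) = √(4.6667) = 2.1602
  s(X_3) = √(4.1667) = 2.0412

Step 3 — r_{ij} = s_{ij} / (s_i · s_j):
  r[X_1,X_1] = 1 (diagonal).
  r[X_1,X_2] = -1.5333 / (1.7512 · 2.1602) = -1.5333 / 3.783 = -0.4053
  r[X_1,X_3] = 0.8667 / (1.7512 · 2.0412) = 0.8667 / 3.5746 = 0.2425
  r[X_2,X_2] = 1 (diagonal).
  r[X_2,X_3] = -3.7333 / (2.1602 · 2.0412) = -3.7333 / 4.4096 = -0.8466
  r[X_3,X_3] = 1 (diagonal).

R is symmetric with unit diagonal. Assembling:

R = [[1, -0.4053, 0.2425],
 [-0.4053, 1, -0.8466],
 [0.2425, -0.8466, 1]]


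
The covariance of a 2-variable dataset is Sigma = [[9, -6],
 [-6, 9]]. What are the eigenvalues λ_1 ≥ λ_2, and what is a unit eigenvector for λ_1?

Step 1 — characteristic polynomial of 2×2 Sigma:
  det(Sigma - λI) = λ² - trace · λ + det = 0.
  trace = 9 + 9 = 18, det = 9·9 - (-6)² = 45.
Step 2 — discriminant:
  Δ = trace² - 4·det = 324 - 180 = 144.
Step 3 — eigenvalues:
  λ = (trace ± √Δ)/2 = (18 ± 12)/2,
  λ_1 = 15,  λ_2 = 3.

Step 4 — unit eigenvector for λ_1: solve (Sigma - λ_1 I)v = 0. First row:
  (9 - 15)·v_x + (-6)·v_y = 0, i.e. (-6)·v_x + (-6)·v_y = 0,
  so v ∝ (b, λ_1 - a) = (-6, 6); multiply by -1 so the first entry is positive: u = (6, -6).
  ||u|| = √((6)² + (-6)²) = √(72) ≈ 8.4853,
  v_1 = u/||u|| ≈ (0.7071, -0.7071) (||v_1|| = 1).

λ_1 = 15,  λ_2 = 3;  v_1 ≈ (0.7071, -0.7071)


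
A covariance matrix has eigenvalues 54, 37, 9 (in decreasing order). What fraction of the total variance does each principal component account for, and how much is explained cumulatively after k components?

Step 1 — total variance = trace(Sigma) = Σ λ_i = 54 + 37 + 9 = 100.

Step 2 — fraction explained by component i = λ_i / Σ λ:
  PC1: 54/100 = 0.54
  PC2: 37/100 = 0.37
  PC3: 9/100 = 0.09

Step 3 — cumulative fraction after k components = (λ_1 + ... + λ_k) / Σ λ:
  k = 1: 54/100 = 0.54
  k = 2: (54 + 37)/100 = 91/100 = 0.91
  k = 3: (54 + 37 + 9)/100 = 100/100 = 1

Summary (fraction, with percent):

explained: PC1 0.54 (54%), PC2 0.37 (37%), PC3 0.09 (9%);  cumulative: 0.54, 0.91, 1


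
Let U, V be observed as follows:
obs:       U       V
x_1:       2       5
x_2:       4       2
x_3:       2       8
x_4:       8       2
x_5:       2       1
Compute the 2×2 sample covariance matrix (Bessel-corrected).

Step 1 — column means:
  mean(U) = (2 + 4 + 2 + 8 + 2) / 5 = 18/5 = 3.6
  mean(V) = (5 + 2 + 8 + 2 + 1) / 5 = 18/5 = 3.6

Step 2 — sample covariance S[i,j] = (1/(n-1)) · Σ_k (x_{k,i} - mean_i) · (x_{k,j} - mean_j), with n-1 = 4.
  S[U,U] = ((-1.6)·(-1.6) + (0.4)·(0.4) + (-1.6)·(-1.6) + (4.4)·(4.4) + (-1.6)·(-1.6)) / 4 = 27.2/4 = 6.8
  S[U,V] = ((-1.6)·(1.4) + (0.4)·(-1.6) + (-1.6)·(4.4) + (4.4)·(-1.6) + (-1.6)·(-2.6)) / 4 = -12.8/4 = -3.2
  S[V,V] = ((1.4)·(1.4) + (-1.6)·(-1.6) + (4.4)·(4.4) + (-1.6)·(-1.6) + (-2.6)·(-2.6)) / 4 = 33.2/4 = 8.3

S is symmetric (S[j,i] = S[i,j]). Assembling:

S = [[6.8, -3.2],
 [-3.2, 8.3]]


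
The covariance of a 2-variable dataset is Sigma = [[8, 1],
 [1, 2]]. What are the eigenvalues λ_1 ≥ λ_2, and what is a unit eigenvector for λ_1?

Step 1 — characteristic polynomial of 2×2 Sigma:
  det(Sigma - λI) = λ² - trace · λ + det = 0.
  trace = 8 + 2 = 10, det = 8·2 - (1)² = 15.
Step 2 — discriminant:
  Δ = trace² - 4·det = 100 - 60 = 40.
Step 3 — eigenvalues:
  λ = (trace ± √Δ)/2 = (10 ± 6.3246)/2,
  λ_1 = 8.1623,  λ_2 = 1.8377.

Step 4 — unit eigenvector for λ_1: solve (Sigma - λ_1 I)v = 0. First row:
  (8 - 8.1623)·v_x + (1)·v_y = 0, i.e. (-0.1623)·v_x + (1)·v_y = 0,
  so v ∝ (b, λ_1 - a) = (1, 0.1623) = u.
  ||u|| = √((1)² + (0.1623)²) = √(1.0263) ≈ 1.0131,
  v_1 = u/||u|| ≈ (0.9871, 0.1602) (||v_1|| = 1).

λ_1 = 8.1623,  λ_2 = 1.8377;  v_1 ≈ (0.9871, 0.1602)


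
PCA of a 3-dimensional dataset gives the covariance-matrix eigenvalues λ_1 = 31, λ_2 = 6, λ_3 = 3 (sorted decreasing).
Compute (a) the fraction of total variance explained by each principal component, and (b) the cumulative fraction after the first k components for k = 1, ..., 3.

Step 1 — total variance = trace(Sigma) = Σ λ_i = 31 + 6 + 3 = 40.

Step 2 — fraction explained by component i = λ_i / Σ λ:
  PC1: 31/40 = 0.775
  PC2: 6/40 = 0.15
  PC3: 3/40 = 0.075

Step 3 — cumulative fraction after k components = (λ_1 + ... + λ_k) / Σ λ:
  k = 1: 31/40 = 0.775
  k = 2: (31 + 6)/40 = 37/40 = 0.925
  k = 3: (31 + 6 + 3)/40 = 40/40 = 1

Summary (fraction, with percent):

explained: PC1 0.775 (77.5%), PC2 0.15 (15%), PC3 0.075 (7.5%);  cumulative: 0.775, 0.925, 1


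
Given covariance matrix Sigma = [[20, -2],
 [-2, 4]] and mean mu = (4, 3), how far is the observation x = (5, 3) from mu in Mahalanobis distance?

Step 1 — centre the observation: (x - mu) = (1, 0).

Step 2 — invert Sigma. det(Sigma) = 20·4 - (-2)² = 76.
  Sigma^{-1} = (1/det) · [[d, -b], [-b, a]] = [[0.0526, 0.0263],
 [0.0263, 0.2632]].

Step 3 — form the quadratic (x - mu)^T · Sigma^{-1} · (x - mu):
  Sigma^{-1} · (x - mu) = (0.0526, 0.0263).
  (x - mu)^T · [Sigma^{-1} · (x - mu)] = (1)·(0.0526) + (0)·(0.0263) = 0.0526.

Step 4 — take square root: d = √(0.0526) ≈ 0.2294.

d(x, mu) = √(0.0526) ≈ 0.2294


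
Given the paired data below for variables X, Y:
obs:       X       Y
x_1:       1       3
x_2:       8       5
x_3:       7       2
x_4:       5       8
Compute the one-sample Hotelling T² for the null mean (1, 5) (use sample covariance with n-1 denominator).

Step 1 — sample mean vector:
  mean(X) = (1 + 8 + 7 + 5) / 4 = 21/4 = 5.25
  mean(Y) = (3 + 5 + 2 + 8) / 4 = 18/4 = 4.5
  x̄ = (5.25, 4.5),  deviation x̄ - mu_0 = (5.25, 4.5) - (1, 5) = (4.25, -0.5).

Step 2 — sample covariance matrix, S[i,j] = (1/(n-1)) · Σ_k (x_{k,i} - mean_i) · (x_{k,j} - mean_j), divisor n-1 = 3:
  S[X,X] = ((-4.25)·(-4.25) + (2.75)·(2.75) + (1.75)·(1.75) + (-0.25)·(-0.25)) / 3 = 28.75/3 = 9.5833
  S[X,Y] = ((-4.25)·(-1.5) + (2.75)·(0.5) + (1.75)·(-2.5) + (-0.25)·(3.5)) / 3 = 2.5/3 = 0.8333
  S[Y,Y] = ((-1.5)·(-1.5) + (0.5)·(0.5) + (-2.5)·(-2.5) + (3.5)·(3.5)) / 3 = 21/3 = 7
  S = [[9.5833, 0.8333],
 [0.8333, 7]].

Step 3 — invert S. det(S) = 9.5833·7 - (0.8333)² = 66.3889.
  S^{-1} = (1/det) · [[d, -b], [-b, a]] = [[0.1054, -0.0126],
 [-0.0126, 0.1444]].

Step 4 — quadratic form (x̄ - mu_0)^T · S^{-1} · (x̄ - mu_0):
  S^{-1} · (x̄ - mu_0) = (0.4544, -0.1255),
  (x̄ - mu_0)^T · [...] = (4.25)·(0.4544) + (-0.5)·(-0.1255) = 1.9939.

Step 5 — scale by n: T² = 4 · 1.9939 = 7.9757.

T² ≈ 7.9757


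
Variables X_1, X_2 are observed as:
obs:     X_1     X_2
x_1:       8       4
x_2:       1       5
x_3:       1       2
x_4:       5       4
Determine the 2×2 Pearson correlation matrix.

Step 1 — column means:
  mean(X_1) = (8 + 1 + 1 + 5) / 4 = 15/4 = 3.75
  mean(X_2) = (4 + 5 + 2 + 4) / 4 = 15/4 = 3.75

Step 2 — sample variances and covariances s[i,j] = (1/(n-1)) · Σ_k (x_{k,i} - mean_i) · (x_{k,j} - mean_j), with n-1 = 3:
  s[X_1,X_1] = ((4.25)·(4.25) + (-2.75)·(-2.75) + (-2.75)·(-2.75) + (1.25)·(1.25)) / 3 = 34.75/3 = 11.5833
  s[X_1,X_2] = ((4.25)·(0.25) + (-2.75)·(1.25) + (-2.75)·(-1.75) + (1.25)·(0.25)) / 3 = 2.75/3 = 0.9167
  s[X_2,X_2] = ((0.25)·(0.25) + (1.25)·(1.25) + (-1.75)·(-1.75) + (0.25)·(0.25)) / 3 = 4.75/3 = 1.5833
  Sample standard deviations s_i = √(s[i,i]):
  s(X_1) = √(11.5833) = 3.4034
  s(X_2) = √(1.5833) = 1.2583

Step 3 — r_{ij} = s_{ij} / (s_i · s_j):
  r[X_1,X_1] = 1 (diagonal).
  r[X_1,X_2] = 0.9167 / (3.4034 · 1.2583) = 0.9167 / 4.2826 = 0.214
  r[X_2,X_2] = 1 (diagonal).

R is symmetric with unit diagonal. Assembling:

R = [[1, 0.214],
 [0.214, 1]]


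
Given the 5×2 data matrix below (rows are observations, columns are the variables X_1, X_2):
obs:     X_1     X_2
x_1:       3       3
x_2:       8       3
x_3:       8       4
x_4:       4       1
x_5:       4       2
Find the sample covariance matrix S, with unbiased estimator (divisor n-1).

Step 1 — column means:
  mean(X_1) = (3 + 8 + 8 + 4 + 4) / 5 = 27/5 = 5.4
  mean(X_2) = (3 + 3 + 4 + 1 + 2) / 5 = 13/5 = 2.6

Step 2 — sample covariance S[i,j] = (1/(n-1)) · Σ_k (x_{k,i} - mean_i) · (x_{k,j} - mean_j), with n-1 = 4.
  S[X_1,X_1] = ((-2.4)·(-2.4) + (2.6)·(2.6) + (2.6)·(2.6) + (-1.4)·(-1.4) + (-1.4)·(-1.4)) / 4 = 23.2/4 = 5.8
  S[X_1,X_2] = ((-2.4)·(0.4) + (2.6)·(0.4) + (2.6)·(1.4) + (-1.4)·(-1.6) + (-1.4)·(-0.6)) / 4 = 6.8/4 = 1.7
  S[X_2,X_2] = ((0.4)·(0.4) + (0.4)·(0.4) + (1.4)·(1.4) + (-1.6)·(-1.6) + (-0.6)·(-0.6)) / 4 = 5.2/4 = 1.3

S is symmetric (S[j,i] = S[i,j]). Assembling:

S = [[5.8, 1.7],
 [1.7, 1.3]]


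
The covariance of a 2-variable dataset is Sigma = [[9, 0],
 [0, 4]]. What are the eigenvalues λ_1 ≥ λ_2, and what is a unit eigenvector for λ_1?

Step 1 — characteristic polynomial of 2×2 Sigma:
  det(Sigma - λI) = λ² - trace · λ + det = 0.
  trace = 9 + 4 = 13, det = 9·4 - (0)² = 36.
Step 2 — discriminant:
  Δ = trace² - 4·det = 169 - 144 = 25.
Step 3 — eigenvalues:
  λ = (trace ± √Δ)/2 = (13 ± 5)/2,
  λ_1 = 9,  λ_2 = 4.

Step 4 — unit eigenvector for λ_1: Sigma is diagonal, so its eigenvectors are the coordinate axes. λ_1 = 9 is the diagonal entry on the first coordinate axis, hence
  v_1 = (1, 0) (||v_1|| = 1).

λ_1 = 9,  λ_2 = 4;  v_1 ≈ (1, 0)


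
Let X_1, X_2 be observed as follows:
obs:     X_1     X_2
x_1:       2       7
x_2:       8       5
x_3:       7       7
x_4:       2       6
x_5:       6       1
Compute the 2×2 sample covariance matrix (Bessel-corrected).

Step 1 — column means:
  mean(X_1) = (2 + 8 + 7 + 2 + 6) / 5 = 25/5 = 5
  mean(X_2) = (7 + 5 + 7 + 6 + 1) / 5 = 26/5 = 5.2

Step 2 — sample covariance S[i,j] = (1/(n-1)) · Σ_k (x_{k,i} - mean_i) · (x_{k,j} - mean_j), with n-1 = 4.
  S[X_1,X_1] = ((-3)·(-3) + (3)·(3) + (2)·(2) + (-3)·(-3) + (1)·(1)) / 4 = 32/4 = 8
  S[X_1,X_2] = ((-3)·(1.8) + (3)·(-0.2) + (2)·(1.8) + (-3)·(0.8) + (1)·(-4.2)) / 4 = -9/4 = -2.25
  S[X_2,X_2] = ((1.8)·(1.8) + (-0.2)·(-0.2) + (1.8)·(1.8) + (0.8)·(0.8) + (-4.2)·(-4.2)) / 4 = 24.8/4 = 6.2

S is symmetric (S[j,i] = S[i,j]). Assembling:

S = [[8, -2.25],
 [-2.25, 6.2]]


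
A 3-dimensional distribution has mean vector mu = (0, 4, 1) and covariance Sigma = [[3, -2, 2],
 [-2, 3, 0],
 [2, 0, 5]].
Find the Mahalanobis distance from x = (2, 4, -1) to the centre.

Step 1 — centre the observation: (x - mu) = (2, 0, -2).

Step 2 — invert Sigma (cofactor / det for 3×3, or solve directly):
  Sigma^{-1} = [[1.1538, 0.7692, -0.4615],
 [0.7692, 0.8462, -0.3077],
 [-0.4615, -0.3077, 0.3846]].

Step 3 — form the quadratic (x - mu)^T · Sigma^{-1} · (x - mu):
  Sigma^{-1} · (x - mu) = (3.2308, 2.1538, -1.6923).
  (x - mu)^T · [Sigma^{-1} · (x - mu)] = (2)·(3.2308) + (0)·(2.1538) + (-2)·(-1.6923) = 9.8462.

Step 4 — take square root: d = √(9.8462) ≈ 3.1379.

d(x, mu) = √(9.8462) ≈ 3.1379


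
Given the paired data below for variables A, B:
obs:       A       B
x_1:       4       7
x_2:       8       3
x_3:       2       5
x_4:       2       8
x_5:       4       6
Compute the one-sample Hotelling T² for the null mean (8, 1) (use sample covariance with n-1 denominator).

Step 1 — sample mean vector:
  mean(A) = (4 + 8 + 2 + 2 + 4) / 5 = 20/5 = 4
  mean(B) = (7 + 3 + 5 + 8 + 6) / 5 = 29/5 = 5.8
  x̄ = (4, 5.8),  deviation x̄ - mu_0 = (4, 5.8) - (8, 1) = (-4, 4.8).

Step 2 — sample covariance matrix, S[i,j] = (1/(n-1)) · Σ_k (x_{k,i} - mean_i) · (x_{k,j} - mean_j), divisor n-1 = 4:
  S[A,A] = ((0)·(0) + (4)·(4) + (-2)·(-2) + (-2)·(-2) + (0)·(0)) / 4 = 24/4 = 6
  S[A,B] = ((0)·(1.2) + (4)·(-2.8) + (-2)·(-0.8) + (-2)·(2.2) + (0)·(0.2)) / 4 = -14/4 = -3.5
  S[B,B] = ((1.2)·(1.2) + (-2.8)·(-2.8) + (-0.8)·(-0.8) + (2.2)·(2.2) + (0.2)·(0.2)) / 4 = 14.8/4 = 3.7
  S = [[6, -3.5],
 [-3.5, 3.7]].

Step 3 — invert S. det(S) = 6·3.7 - (-3.5)² = 9.95.
  S^{-1} = (1/det) · [[d, -b], [-b, a]] = [[0.3719, 0.3518],
 [0.3518, 0.603]].

Step 4 — quadratic form (x̄ - mu_0)^T · S^{-1} · (x̄ - mu_0):
  S^{-1} · (x̄ - mu_0) = (0.201, 1.4874),
  (x̄ - mu_0)^T · [...] = (-4)·(0.201) + (4.8)·(1.4874) = 6.3357.

Step 5 — scale by n: T² = 5 · 6.3357 = 31.6784.

T² ≈ 31.6784


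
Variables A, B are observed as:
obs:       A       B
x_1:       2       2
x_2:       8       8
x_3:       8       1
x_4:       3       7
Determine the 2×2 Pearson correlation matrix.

Step 1 — column means:
  mean(A) = (2 + 8 + 8 + 3) / 4 = 21/4 = 5.25
  mean(B) = (2 + 8 + 1 + 7) / 4 = 18/4 = 4.5

Step 2 — sample variances and covariances s[i,j] = (1/(n-1)) · Σ_k (x_{k,i} - mean_i) · (x_{k,j} - mean_j), with n-1 = 3:
  s[A,A] = ((-3.25)·(-3.25) + (2.75)·(2.75) + (2.75)·(2.75) + (-2.25)·(-2.25)) / 3 = 30.75/3 = 10.25
  s[A,B] = ((-3.25)·(-2.5) + (2.75)·(3.5) + (2.75)·(-3.5) + (-2.25)·(2.5)) / 3 = 2.5/3 = 0.8333
  s[B,B] = ((-2.5)·(-2.5) + (3.5)·(3.5) + (-3.5)·(-3.5) + (2.5)·(2.5)) / 3 = 37/3 = 12.3333
  Sample standard deviations s_i = √(s[i,i]):
  s(A) = √(10.25) = 3.2016
  s(B) = √(12.3333) = 3.5119

Step 3 — r_{ij} = s_{ij} / (s_i · s_j):
  r[A,A] = 1 (diagonal).
  r[A,B] = 0.8333 / (3.2016 · 3.5119) = 0.8333 / 11.2435 = 0.0741
  r[B,B] = 1 (diagonal).

R is symmetric with unit diagonal. Assembling:

R = [[1, 0.0741],
 [0.0741, 1]]


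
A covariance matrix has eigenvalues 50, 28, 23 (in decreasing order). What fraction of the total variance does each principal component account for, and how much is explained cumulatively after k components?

Step 1 — total variance = trace(Sigma) = Σ λ_i = 50 + 28 + 23 = 101.

Step 2 — fraction explained by component i = λ_i / Σ λ:
  PC1: 50/101 = 0.495
  PC2: 28/101 = 0.2772
  PC3: 23/101 = 0.2277

Step 3 — cumulative fraction after k components = (λ_1 + ... + λ_k) / Σ λ:
  k = 1: 50/101 = 0.495
  k = 2: (50 + 28)/101 = 78/101 = 0.7723
  k = 3: (50 + 28 + 23)/101 = 101/101 = 1

Summary (fraction, with percent):

explained: PC1 0.495 (49.5%), PC2 0.2772 (27.72%), PC3 0.2277 (22.77%);  cumulative: 0.495, 0.7723, 1


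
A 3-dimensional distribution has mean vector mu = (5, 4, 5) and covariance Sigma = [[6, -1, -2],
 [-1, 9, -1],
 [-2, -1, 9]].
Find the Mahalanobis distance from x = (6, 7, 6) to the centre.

Step 1 — centre the observation: (x - mu) = (1, 3, 1).

Step 2 — invert Sigma (cofactor / det for 3×3, or solve directly):
  Sigma^{-1} = [[0.1856, 0.0255, 0.0441],
 [0.0255, 0.116, 0.0186],
 [0.0441, 0.0186, 0.123]].

Step 3 — form the quadratic (x - mu)^T · Sigma^{-1} · (x - mu):
  Sigma^{-1} · (x - mu) = (0.3063, 0.3921, 0.2227).
  (x - mu)^T · [Sigma^{-1} · (x - mu)] = (1)·(0.3063) + (3)·(0.3921) + (1)·(0.2227) = 1.7053.

Step 4 — take square root: d = √(1.7053) ≈ 1.3059.

d(x, mu) = √(1.7053) ≈ 1.3059


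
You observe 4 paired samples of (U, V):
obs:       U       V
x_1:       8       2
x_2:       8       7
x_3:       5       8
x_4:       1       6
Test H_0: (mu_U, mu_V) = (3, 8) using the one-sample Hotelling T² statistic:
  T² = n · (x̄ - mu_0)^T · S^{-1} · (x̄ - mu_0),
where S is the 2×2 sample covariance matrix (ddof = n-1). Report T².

Step 1 — sample mean vector:
  mean(U) = (8 + 8 + 5 + 1) / 4 = 22/4 = 5.5
  mean(V) = (2 + 7 + 8 + 6) / 4 = 23/4 = 5.75
  x̄ = (5.5, 5.75),  deviation x̄ - mu_0 = (5.5, 5.75) - (3, 8) = (2.5, -2.25).

Step 2 — sample covariance matrix, S[i,j] = (1/(n-1)) · Σ_k (x_{k,i} - mean_i) · (x_{k,j} - mean_j), divisor n-1 = 3:
  S[U,U] = ((2.5)·(2.5) + (2.5)·(2.5) + (-0.5)·(-0.5) + (-4.5)·(-4.5)) / 3 = 33/3 = 11
  S[U,V] = ((2.5)·(-3.75) + (2.5)·(1.25) + (-0.5)·(2.25) + (-4.5)·(0.25)) / 3 = -8.5/3 = -2.8333
  S[V,V] = ((-3.75)·(-3.75) + (1.25)·(1.25) + (2.25)·(2.25) + (0.25)·(0.25)) / 3 = 20.75/3 = 6.9167
  S = [[11, -2.8333],
 [-2.8333, 6.9167]].

Step 3 — invert S. det(S) = 11·6.9167 - (-2.8333)² = 68.0556.
  S^{-1} = (1/det) · [[d, -b], [-b, a]] = [[0.1016, 0.0416],
 [0.0416, 0.1616]].

Step 4 — quadratic form (x̄ - mu_0)^T · S^{-1} · (x̄ - mu_0):
  S^{-1} · (x̄ - mu_0) = (0.1604, -0.2596),
  (x̄ - mu_0)^T · [...] = (2.5)·(0.1604) + (-2.25)·(-0.2596) = 0.9851.

Step 5 — scale by n: T² = 4 · 0.9851 = 3.9404.

T² ≈ 3.9404
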